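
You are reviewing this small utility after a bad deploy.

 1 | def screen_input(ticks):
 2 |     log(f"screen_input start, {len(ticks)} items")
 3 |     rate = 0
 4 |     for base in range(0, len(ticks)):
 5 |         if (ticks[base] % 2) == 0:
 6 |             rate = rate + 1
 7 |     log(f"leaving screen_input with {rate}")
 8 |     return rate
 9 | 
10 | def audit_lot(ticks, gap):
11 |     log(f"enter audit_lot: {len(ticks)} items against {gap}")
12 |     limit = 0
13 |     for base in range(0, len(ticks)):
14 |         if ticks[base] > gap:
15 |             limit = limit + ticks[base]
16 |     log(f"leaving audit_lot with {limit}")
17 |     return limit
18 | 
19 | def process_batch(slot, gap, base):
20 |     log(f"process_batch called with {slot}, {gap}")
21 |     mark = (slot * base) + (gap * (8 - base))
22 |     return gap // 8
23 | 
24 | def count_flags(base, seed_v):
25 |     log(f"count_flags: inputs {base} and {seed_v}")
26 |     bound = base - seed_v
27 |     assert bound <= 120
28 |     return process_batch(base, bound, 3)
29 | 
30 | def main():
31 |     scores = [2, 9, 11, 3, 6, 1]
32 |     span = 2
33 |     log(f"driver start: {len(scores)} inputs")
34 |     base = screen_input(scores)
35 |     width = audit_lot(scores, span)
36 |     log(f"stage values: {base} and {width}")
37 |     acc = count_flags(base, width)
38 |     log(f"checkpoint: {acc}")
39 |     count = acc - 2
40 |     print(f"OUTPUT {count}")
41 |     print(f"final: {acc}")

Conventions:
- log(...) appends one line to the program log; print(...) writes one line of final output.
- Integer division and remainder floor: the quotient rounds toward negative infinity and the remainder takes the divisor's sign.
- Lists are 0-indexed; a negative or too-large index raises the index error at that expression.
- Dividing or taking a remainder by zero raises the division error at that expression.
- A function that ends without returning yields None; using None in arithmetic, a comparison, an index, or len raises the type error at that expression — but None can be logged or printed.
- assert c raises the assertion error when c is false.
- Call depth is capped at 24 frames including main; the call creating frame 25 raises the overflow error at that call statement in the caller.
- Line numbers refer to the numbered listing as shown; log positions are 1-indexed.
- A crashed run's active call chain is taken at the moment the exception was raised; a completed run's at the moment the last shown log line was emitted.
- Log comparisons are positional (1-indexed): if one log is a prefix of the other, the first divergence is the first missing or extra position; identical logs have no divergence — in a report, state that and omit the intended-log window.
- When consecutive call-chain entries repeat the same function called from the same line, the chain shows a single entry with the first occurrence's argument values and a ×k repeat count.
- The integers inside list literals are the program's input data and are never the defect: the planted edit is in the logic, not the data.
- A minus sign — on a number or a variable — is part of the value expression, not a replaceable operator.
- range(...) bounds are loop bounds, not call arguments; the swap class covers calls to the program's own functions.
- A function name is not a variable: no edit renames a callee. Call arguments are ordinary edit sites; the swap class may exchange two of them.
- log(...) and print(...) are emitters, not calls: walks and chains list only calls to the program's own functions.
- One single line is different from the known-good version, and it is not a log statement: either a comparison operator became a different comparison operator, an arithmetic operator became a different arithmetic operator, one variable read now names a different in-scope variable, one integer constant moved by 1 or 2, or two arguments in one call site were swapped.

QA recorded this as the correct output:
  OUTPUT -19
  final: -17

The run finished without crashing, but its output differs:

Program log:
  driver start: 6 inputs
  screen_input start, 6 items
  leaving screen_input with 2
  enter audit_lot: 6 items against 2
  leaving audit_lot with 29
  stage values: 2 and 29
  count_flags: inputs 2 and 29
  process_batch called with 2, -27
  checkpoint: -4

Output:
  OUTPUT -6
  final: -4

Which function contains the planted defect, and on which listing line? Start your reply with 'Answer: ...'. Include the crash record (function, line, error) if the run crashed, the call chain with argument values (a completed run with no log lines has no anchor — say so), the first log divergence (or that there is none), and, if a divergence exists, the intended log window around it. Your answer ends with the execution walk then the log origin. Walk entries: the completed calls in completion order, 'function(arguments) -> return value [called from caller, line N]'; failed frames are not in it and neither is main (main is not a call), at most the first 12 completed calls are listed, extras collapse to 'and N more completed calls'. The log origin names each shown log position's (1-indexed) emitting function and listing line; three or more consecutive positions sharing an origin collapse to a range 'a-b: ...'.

Answer: the defect is in process_batch at line 22.
Key observation: Everything matches until log position 9, which reads 'checkpoint: -4' in place of 'checkpoint: -17'.
Call chain: main.
First divergence: position 9 — the shown line 'checkpoint: -4' should read 'checkpoint: -17'.
Intended log window:
  7: count_flags: inputs 2 and 29
  8: process_batch called with 2, -27
  9: checkpoint: -17
Execution walk:
  screen_input([2, 9, 11, 3, 6, 1]) -> 2  [called from main, line 34]
  audit_lot([2, 9, 11, 3, 6, 1], 2) -> 29  [called from main, line 35]
  process_batch(2, -27, 3) -> -4  [called from count_flags, line 28]
  count_flags(2, 29) -> -4  [called from main, line 37]
Origin of each log line:
  1 — main, line 33
  2 — screen_input, line 2
  3 — screen_input, line 7
  4 — audit_lot, line 11
  5 — audit_lot, line 16
  6 — main, line 36
  7 — count_flags, line 25
  8 — process_batch, line 20
  9 — main, line 38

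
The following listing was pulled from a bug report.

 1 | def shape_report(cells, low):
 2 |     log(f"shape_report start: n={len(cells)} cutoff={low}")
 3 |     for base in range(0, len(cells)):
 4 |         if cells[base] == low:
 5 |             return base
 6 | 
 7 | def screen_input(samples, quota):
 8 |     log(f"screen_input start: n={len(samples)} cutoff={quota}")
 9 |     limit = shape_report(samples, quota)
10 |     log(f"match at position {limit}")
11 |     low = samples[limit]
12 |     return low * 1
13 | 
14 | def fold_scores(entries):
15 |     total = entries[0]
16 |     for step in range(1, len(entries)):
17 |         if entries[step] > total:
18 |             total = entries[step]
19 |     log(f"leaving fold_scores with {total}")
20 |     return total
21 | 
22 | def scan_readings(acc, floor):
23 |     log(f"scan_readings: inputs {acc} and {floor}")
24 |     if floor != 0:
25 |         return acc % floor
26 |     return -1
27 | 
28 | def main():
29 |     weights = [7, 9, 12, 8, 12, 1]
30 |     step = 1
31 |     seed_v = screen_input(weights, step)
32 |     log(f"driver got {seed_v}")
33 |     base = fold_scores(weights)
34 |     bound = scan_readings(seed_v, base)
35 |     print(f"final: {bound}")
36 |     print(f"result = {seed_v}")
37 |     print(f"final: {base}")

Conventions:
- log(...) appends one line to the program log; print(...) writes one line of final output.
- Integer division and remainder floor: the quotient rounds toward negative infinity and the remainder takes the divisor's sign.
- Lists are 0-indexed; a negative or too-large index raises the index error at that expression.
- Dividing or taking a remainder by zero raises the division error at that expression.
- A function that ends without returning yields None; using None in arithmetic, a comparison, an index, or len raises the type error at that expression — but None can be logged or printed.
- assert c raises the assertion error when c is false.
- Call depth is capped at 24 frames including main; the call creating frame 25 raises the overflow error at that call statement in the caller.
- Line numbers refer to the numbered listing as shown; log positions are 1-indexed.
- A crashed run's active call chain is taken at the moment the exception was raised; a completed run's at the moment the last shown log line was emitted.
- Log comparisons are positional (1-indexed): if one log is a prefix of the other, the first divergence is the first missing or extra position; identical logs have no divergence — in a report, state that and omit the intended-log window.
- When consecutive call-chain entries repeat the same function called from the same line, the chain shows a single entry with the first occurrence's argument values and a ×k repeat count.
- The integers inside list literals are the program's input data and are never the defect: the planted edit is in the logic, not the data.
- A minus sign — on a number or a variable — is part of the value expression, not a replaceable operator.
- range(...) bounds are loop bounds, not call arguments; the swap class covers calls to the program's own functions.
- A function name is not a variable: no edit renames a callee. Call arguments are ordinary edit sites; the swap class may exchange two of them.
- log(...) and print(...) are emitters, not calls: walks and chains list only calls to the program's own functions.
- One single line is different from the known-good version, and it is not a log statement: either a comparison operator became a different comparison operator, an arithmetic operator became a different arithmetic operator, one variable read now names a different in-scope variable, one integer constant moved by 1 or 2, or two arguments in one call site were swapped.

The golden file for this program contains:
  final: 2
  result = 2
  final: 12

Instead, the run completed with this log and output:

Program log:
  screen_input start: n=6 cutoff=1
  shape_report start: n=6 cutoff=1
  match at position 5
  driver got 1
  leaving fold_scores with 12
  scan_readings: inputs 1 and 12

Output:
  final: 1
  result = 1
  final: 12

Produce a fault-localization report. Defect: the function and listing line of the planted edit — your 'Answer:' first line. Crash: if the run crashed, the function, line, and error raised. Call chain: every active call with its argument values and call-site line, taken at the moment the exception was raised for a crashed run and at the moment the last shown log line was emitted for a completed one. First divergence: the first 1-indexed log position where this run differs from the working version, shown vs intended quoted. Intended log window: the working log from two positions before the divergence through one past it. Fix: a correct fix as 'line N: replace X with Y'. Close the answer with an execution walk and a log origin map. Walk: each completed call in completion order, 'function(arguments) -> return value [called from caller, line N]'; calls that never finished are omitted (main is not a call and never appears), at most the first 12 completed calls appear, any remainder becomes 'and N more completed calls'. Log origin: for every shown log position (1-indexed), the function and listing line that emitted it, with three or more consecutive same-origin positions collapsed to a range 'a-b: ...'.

Answer: the defect is in screen_input at line 12.
Core observation: Everything matches until log position 4, which reads 'driver got 1' in place of 'driver got 2'.
Call chain: main -> scan_readings(1, 12) (called at line 34).
First divergence: position 4 — the shown line 'driver got 1' should read 'driver got 2'.
Intended log window:
  2: shape_report start: n=6 cutoff=1
  3: match at position 5
  4: driver got 2
  5: leaving fold_scores with 12
Execution walk:
  shape_report([7, 9, 12, 8, 12, 1], 1) -> 5  [called from screen_input, line 9]
  screen_input([7, 9, 12, 8, 12, 1], 1) -> 1  [called from main, line 31]
  fold_scores([7, 9, 12, 8, 12, 1]) -> 12  [called from main, line 33]
  scan_readings(1, 12) -> 1  [called from main, line 34]
Log origins:
  1: logged in screen_input at line 8
  2: logged in shape_report at line 2
  3: logged in screen_input at line 10
  4: logged in main at line 32
  5: logged in fold_scores at line 19
  6: logged in scan_readings at line 23
A correct fix: line 12: replace `1` with `2`.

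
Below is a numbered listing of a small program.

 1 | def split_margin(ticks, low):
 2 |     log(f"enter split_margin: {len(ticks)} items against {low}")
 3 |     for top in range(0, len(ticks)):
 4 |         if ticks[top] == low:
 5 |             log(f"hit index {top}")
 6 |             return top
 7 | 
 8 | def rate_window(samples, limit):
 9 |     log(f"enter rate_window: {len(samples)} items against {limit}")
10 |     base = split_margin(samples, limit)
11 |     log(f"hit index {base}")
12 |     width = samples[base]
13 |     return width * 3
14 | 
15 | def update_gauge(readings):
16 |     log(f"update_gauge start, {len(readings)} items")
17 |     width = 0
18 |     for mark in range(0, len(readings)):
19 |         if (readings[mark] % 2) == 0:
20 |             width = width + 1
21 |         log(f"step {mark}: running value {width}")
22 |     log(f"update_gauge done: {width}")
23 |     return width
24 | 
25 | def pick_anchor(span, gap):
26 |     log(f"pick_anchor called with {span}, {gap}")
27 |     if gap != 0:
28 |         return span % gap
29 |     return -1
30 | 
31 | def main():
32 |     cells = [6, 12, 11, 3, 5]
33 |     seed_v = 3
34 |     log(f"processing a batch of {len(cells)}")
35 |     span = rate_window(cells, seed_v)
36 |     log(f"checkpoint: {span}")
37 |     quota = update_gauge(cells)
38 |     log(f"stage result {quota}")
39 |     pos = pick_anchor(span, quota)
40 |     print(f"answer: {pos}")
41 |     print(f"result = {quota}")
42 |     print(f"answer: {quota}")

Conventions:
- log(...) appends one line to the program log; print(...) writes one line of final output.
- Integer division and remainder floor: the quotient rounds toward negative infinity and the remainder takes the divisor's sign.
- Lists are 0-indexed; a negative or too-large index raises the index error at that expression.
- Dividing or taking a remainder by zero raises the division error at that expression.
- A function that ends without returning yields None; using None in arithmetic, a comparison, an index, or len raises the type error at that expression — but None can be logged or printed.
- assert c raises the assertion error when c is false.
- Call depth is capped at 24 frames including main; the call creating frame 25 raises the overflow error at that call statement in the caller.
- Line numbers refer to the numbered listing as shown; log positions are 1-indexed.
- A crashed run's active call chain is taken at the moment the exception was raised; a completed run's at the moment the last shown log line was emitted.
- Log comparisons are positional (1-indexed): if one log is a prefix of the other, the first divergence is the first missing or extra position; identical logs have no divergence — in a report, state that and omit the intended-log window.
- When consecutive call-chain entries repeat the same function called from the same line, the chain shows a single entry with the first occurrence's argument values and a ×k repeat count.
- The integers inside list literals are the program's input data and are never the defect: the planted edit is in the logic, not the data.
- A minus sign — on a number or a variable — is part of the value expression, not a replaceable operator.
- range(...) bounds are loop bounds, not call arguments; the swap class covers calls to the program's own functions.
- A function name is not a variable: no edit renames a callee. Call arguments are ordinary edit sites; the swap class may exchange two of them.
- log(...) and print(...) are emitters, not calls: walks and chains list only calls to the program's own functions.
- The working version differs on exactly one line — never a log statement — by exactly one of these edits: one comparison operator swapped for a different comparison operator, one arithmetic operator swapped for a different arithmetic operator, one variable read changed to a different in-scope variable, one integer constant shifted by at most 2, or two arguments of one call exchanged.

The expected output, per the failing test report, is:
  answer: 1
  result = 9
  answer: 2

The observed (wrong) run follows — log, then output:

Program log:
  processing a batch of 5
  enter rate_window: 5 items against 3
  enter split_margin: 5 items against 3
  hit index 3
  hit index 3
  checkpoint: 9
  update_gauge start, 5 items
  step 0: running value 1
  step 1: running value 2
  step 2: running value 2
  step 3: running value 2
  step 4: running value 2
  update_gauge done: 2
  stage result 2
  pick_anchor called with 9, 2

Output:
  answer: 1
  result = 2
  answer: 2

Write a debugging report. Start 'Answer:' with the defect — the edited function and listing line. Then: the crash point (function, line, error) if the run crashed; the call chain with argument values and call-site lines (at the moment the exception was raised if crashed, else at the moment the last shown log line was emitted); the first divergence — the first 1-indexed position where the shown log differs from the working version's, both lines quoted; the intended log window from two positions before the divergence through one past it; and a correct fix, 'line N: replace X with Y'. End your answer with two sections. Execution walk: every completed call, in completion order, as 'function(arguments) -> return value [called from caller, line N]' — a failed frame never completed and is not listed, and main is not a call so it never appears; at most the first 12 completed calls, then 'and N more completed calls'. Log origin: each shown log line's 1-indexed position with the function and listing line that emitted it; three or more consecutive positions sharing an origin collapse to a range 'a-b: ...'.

Answer: the defect is in main at line 41.
Core observation: The logs agree in full; only the final output differs.
Call chain: main -> pick_anchor(9, 2) (called at line 39).
First divergence: there is none — every log position agrees.
Execution walk:
  split_margin([6, 12, 11, 3, 5], 3) -> 3  [called from rate_window, line 10]
  rate_window([6, 12, 11, 3, 5], 3) -> 9  [called from main, line 35]
  update_gauge([6, 12, 11, 3, 5]) -> 2  [called from main, line 37]
  pick_anchor(9, 2) -> 1  [called from main, line 39]
Log line origins:
  1: logged in main at line 34
  2: logged in rate_window at line 9
  3: logged in split_margin at line 2
  4: logged in split_margin at line 5
  5: logged in rate_window at line 11
  6: logged in main at line 36
  7: logged in update_gauge at line 16
  8-12: logged in update_gauge at line 21
  13: logged in update_gauge at line 22
  14: logged in main at line 38
  15: logged in pick_anchor at line 26
A correct fix: line 41: replace `quota` with `span`.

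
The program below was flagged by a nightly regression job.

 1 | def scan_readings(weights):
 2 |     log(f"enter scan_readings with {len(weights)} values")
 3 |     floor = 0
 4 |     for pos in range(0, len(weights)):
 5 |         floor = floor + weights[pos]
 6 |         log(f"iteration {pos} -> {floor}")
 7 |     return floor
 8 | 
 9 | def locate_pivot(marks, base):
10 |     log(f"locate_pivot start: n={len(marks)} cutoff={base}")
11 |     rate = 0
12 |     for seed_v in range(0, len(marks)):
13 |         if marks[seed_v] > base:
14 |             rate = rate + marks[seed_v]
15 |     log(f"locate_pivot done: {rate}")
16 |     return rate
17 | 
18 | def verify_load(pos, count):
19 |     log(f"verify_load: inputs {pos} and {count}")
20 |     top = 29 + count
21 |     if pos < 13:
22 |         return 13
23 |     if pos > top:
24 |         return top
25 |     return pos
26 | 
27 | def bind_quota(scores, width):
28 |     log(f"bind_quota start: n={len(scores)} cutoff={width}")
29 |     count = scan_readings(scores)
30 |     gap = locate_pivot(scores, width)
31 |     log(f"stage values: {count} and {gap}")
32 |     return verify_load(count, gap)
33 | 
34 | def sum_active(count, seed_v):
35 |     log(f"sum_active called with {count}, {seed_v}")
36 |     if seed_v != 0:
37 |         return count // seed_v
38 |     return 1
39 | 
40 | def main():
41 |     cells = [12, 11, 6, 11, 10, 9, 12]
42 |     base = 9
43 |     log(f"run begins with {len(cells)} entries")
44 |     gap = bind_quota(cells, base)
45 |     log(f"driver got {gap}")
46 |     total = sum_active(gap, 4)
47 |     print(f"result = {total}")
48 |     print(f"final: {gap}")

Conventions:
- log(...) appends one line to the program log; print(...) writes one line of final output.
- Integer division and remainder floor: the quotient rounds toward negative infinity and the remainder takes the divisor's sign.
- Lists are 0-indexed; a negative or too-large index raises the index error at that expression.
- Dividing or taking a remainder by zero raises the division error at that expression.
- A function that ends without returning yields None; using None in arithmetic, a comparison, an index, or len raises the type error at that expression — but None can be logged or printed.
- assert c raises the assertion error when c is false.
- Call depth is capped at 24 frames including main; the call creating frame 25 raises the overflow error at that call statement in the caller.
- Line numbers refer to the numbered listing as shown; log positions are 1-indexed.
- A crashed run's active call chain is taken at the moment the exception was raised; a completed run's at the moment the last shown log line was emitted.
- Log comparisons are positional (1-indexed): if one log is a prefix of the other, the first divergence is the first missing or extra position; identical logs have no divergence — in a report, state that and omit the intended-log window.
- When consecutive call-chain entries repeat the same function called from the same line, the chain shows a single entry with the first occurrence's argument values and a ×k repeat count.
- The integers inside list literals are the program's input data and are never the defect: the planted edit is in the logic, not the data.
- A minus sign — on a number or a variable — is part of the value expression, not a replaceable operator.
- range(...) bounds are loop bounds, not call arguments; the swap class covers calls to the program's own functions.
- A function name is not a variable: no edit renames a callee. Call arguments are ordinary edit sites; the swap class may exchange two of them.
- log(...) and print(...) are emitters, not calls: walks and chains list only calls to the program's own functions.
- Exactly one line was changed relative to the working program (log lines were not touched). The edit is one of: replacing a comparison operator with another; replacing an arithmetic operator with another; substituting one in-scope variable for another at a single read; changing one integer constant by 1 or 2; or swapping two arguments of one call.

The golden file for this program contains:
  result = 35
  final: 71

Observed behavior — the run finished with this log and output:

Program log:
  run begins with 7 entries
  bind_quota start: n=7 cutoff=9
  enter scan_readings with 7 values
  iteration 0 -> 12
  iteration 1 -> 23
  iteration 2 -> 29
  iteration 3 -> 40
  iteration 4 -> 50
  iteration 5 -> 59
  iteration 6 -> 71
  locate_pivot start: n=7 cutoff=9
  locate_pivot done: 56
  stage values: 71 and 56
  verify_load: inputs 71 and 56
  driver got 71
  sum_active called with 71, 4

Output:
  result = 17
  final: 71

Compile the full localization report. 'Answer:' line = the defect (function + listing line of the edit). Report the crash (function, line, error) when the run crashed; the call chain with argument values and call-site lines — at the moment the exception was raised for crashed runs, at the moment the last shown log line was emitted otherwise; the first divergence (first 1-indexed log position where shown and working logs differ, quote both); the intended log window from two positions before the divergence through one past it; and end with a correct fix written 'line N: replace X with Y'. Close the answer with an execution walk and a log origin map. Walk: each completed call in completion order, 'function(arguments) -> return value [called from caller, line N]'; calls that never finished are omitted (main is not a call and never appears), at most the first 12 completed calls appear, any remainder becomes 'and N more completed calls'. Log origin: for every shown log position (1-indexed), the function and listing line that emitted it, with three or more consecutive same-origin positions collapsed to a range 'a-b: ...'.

Answer: the defect is in main at line 46.
Key observation: The log first diverges at position 16: the faulty run prints 'sum_active called with 71, 4' where the working version prints 'sum_active called with 71, 2'.
Call chain: main -> sum_active(71, 4) (called at line 46).
First divergence: at position 16 the run shows 'sum_active called with 71, 4' where the working version logs 'sum_active called with 71, 2'.
Intended log window:
  14: verify_load: inputs 71 and 56
  15: driver got 71
  16: sum_active called with 71, 2
Execution walk:
  scan_readings([12, 11, 6, 11, 10, 9, 12]) -> 71  [called from bind_quota, line 29]
  locate_pivot([12, 11, 6, 11, 10, 9, 12], 9) -> 56  [called from bind_quota, line 30]
  verify_load(71, 56) -> 71  [called from bind_quota, line 32]
  bind_quota([12, 11, 6, 11, 10, 9, 12], 9) -> 71  [called from main, line 44]
  sum_active(71, 4) -> 17  [called from main, line 46]
Origin of each log line:
  1: emitted by main (line 43)
  2: emitted by bind_quota (line 28)
  3: emitted by scan_readings (line 2)
  4-10: emitted by scan_readings (line 6)
  11: emitted by locate_pivot (line 10)
  12: emitted by locate_pivot (line 15)
  13: emitted by bind_quota (line 31)
  14: emitted by verify_load (line 19)
  15: emitted by main (line 45)
  16: emitted by sum_active (line 35)
A correct fix: line 46: replace `4` with `2`.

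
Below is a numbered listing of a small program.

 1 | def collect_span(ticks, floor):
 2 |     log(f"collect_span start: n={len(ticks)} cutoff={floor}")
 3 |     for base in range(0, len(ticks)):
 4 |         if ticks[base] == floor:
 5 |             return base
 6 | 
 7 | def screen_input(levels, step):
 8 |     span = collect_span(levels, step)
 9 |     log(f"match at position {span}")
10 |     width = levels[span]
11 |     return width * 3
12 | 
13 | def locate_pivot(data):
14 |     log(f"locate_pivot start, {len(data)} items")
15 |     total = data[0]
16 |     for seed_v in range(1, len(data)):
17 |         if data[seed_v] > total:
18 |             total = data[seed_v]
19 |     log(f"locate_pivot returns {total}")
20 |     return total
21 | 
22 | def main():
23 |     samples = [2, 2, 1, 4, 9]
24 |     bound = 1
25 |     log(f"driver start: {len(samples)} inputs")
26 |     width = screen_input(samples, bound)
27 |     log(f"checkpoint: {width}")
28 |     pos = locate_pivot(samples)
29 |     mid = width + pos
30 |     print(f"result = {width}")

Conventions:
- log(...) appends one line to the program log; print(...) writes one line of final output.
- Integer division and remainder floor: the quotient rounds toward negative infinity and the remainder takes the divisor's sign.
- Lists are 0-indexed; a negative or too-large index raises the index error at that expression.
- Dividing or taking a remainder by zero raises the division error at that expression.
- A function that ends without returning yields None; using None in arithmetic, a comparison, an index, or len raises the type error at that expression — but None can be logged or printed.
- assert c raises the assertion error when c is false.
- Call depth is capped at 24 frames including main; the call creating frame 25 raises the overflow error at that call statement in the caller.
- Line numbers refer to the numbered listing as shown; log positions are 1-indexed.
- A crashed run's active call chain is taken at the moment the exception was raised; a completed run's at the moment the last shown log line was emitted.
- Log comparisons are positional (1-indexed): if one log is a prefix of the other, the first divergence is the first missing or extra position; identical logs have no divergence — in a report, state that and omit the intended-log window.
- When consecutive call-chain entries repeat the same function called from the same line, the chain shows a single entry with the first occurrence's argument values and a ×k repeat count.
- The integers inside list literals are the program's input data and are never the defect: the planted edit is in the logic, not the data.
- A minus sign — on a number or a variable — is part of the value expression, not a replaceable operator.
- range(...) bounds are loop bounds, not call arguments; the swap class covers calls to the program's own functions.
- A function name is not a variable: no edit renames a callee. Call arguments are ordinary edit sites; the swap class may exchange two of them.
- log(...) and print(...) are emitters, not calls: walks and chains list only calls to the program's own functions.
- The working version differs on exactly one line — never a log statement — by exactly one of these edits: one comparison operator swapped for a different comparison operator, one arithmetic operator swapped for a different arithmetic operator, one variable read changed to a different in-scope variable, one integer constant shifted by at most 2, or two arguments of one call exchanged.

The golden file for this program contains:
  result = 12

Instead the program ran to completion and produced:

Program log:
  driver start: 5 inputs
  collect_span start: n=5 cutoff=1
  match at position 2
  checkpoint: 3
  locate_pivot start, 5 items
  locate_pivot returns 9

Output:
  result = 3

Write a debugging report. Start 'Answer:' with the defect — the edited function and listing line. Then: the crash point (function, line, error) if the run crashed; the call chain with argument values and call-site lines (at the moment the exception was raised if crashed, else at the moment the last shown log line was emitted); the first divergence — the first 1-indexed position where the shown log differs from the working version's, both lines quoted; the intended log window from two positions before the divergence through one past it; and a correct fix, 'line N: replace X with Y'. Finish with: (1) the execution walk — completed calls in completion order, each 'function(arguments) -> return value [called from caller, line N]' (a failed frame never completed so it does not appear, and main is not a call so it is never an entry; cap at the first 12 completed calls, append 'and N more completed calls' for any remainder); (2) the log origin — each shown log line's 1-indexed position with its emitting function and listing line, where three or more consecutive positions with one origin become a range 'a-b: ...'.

Answer: the defect is in main at line 30.
Core observation: Every logged value matches the working version; the printed result is what differs.
Call chain: main -> locate_pivot([2, 2, 1, 4, 9]) (called at line 28).
First divergence: none; the two logs match at every position.
Execution walk:
  collect_span([2, 2, 1, 4, 9], 1) -> 2  [called from screen_input, line 8]
  screen_input([2, 2, 1, 4, 9], 1) -> 3  [called from main, line 26]
  locate_pivot([2, 2, 1, 4, 9]) -> 9  [called from main, line 28]
Log origins:
  1: emitted by main (line 25)
  2: emitted by collect_span (line 2)
  3: emitted by screen_input (line 9)
  4: emitted by main (line 27)
  5: emitted by locate_pivot (line 14)
  6: emitted by locate_pivot (line 19)
A correct fix: line 30: replace `width` with `mid`.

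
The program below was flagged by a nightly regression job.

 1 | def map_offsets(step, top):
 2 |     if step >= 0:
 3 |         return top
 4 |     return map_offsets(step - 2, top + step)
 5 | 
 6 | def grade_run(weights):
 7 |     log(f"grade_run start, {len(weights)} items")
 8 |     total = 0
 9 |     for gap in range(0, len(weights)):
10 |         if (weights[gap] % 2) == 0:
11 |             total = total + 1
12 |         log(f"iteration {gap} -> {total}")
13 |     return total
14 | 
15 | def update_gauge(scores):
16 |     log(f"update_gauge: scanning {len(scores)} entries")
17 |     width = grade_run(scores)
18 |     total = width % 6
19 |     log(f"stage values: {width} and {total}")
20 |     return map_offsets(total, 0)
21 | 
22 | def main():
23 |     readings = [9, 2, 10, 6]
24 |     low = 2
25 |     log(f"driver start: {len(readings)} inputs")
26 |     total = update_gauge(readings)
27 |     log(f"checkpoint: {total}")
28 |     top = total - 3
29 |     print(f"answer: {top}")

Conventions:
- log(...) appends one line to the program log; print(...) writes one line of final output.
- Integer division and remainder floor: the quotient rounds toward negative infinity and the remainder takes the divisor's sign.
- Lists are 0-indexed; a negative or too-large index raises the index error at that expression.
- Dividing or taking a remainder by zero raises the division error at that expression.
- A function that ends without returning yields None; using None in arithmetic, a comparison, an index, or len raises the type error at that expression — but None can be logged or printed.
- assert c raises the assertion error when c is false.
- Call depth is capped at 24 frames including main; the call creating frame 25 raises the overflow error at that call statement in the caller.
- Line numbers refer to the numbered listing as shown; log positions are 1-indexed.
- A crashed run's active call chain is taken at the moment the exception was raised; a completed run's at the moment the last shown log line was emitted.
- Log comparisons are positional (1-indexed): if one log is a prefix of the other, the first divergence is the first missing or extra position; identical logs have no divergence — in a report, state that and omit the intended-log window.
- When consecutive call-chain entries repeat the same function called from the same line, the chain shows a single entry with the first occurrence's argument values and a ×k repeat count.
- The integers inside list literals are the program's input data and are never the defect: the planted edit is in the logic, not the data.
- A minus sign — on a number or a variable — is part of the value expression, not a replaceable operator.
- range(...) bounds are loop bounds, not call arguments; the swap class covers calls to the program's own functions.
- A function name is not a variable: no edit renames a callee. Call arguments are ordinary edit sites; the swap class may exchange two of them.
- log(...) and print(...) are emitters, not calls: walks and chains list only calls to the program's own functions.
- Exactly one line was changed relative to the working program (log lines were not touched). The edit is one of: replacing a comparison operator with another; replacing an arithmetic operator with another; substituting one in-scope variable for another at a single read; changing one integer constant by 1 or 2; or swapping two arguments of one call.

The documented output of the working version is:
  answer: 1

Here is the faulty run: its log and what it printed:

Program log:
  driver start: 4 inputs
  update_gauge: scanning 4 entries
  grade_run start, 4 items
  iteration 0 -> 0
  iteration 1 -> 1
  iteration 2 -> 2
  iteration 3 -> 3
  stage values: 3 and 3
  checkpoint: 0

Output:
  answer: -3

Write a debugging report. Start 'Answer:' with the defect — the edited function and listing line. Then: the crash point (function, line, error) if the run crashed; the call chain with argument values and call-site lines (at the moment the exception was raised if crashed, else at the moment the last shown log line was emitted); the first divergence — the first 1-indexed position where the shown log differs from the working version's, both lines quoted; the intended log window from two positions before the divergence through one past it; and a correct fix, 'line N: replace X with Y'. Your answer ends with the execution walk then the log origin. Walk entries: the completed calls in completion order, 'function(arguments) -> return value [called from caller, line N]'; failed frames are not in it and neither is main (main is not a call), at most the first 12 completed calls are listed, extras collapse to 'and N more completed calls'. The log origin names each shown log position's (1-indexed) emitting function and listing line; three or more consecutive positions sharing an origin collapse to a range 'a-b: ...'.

Answer: the defect is in map_offsets at line 2.
Key observation: At log position 9 the runs split — shown 'checkpoint: 0', but the working version logs 'checkpoint: 4'.
Call chain: main.
First divergence: position 9; shown 'checkpoint: 0' vs intended 'checkpoint: 4'.
Intended log window:
  7: iteration 3 -> 3
  8: stage values: 3 and 3
  9: checkpoint: 4
Execution walk:
  grade_run([9, 2, 10, 6]) -> 3  [called from update_gauge, line 17]
  map_offsets(3, 0) -> 0  [called from update_gauge, line 20]
  update_gauge([9, 2, 10, 6]) -> 0  [called from main, line 26]
Log origin:
  1: from main, line 25
  2: from update_gauge, line 16
  3: from grade_run, line 7
  4-7: from grade_run, line 12
  8: from update_gauge, line 19
  9: from main, line 27
A correct fix: line 2: replace `>=` with `<=`.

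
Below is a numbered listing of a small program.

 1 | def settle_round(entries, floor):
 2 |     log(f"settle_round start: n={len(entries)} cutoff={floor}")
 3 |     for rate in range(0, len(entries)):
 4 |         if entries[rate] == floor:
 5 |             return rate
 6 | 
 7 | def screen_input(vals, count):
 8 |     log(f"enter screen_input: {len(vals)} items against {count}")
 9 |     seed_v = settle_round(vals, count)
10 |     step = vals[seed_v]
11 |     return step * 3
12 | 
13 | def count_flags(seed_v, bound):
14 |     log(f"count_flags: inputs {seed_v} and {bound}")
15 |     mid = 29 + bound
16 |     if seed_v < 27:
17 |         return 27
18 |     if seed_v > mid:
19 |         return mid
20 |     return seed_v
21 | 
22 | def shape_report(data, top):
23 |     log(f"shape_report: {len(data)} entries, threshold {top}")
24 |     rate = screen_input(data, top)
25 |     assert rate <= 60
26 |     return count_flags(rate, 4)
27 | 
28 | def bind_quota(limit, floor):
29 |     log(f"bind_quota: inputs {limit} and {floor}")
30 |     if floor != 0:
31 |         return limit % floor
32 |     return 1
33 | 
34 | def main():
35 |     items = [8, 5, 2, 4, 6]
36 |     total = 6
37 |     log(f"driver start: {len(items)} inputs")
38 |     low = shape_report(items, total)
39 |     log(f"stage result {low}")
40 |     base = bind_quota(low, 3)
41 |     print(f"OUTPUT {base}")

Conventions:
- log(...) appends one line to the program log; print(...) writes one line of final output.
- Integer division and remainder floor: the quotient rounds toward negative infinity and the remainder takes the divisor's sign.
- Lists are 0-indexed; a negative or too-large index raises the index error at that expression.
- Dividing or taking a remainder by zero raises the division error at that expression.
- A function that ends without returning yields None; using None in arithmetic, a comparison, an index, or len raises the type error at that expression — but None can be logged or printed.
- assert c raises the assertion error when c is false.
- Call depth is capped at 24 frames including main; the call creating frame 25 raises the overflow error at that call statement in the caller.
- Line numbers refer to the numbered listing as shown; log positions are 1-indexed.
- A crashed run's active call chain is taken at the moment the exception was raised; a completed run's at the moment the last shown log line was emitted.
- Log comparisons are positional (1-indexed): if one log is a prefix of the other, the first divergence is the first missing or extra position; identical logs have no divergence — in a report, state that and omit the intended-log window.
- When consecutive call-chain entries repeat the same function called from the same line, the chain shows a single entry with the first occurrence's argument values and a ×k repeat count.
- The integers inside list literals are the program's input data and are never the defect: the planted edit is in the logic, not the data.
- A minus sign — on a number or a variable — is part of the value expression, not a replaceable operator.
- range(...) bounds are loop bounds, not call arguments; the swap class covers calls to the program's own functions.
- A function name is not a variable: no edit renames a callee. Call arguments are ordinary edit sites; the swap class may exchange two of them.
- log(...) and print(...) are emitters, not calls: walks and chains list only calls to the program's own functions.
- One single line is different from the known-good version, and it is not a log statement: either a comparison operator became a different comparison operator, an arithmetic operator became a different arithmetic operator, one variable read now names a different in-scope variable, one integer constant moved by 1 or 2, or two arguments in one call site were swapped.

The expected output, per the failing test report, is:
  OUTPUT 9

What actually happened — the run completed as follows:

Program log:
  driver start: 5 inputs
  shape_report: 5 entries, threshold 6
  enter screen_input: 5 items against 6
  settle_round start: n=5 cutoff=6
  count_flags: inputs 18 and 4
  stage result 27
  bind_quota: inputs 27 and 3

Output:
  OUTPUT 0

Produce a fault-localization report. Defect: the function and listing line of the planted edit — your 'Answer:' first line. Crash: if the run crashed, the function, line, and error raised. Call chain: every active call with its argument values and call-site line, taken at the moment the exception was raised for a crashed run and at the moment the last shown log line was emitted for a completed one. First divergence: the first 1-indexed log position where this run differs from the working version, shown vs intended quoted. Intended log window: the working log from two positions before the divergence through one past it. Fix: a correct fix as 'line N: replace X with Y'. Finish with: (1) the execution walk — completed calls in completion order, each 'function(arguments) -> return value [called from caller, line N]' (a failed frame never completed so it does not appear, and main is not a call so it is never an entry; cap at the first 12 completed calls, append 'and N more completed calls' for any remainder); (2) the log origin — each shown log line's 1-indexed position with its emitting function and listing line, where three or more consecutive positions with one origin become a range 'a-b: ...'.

Answer: the defect is in bind_quota at line 31.
Core observation: The two runs log identically and part ways only at the printed values.
Call chain: main -> bind_quota(27, 3) (called at line 40).
First divergence: none — the logs agree in full.
Execution walk:
  settle_round([8, 5, 2, 4, 6], 6) -> 4  [called from screen_input, line 9]
  screen_input([8, 5, 2, 4, 6], 6) -> 18  [called from shape_report, line 24]
  count_flags(18, 4) -> 27  [called from shape_report, line 26]
  shape_report([8, 5, 2, 4, 6], 6) -> 27  [called from main, line 38]
  bind_quota(27, 3) -> 0  [called from main, line 40]
Log origin:
  1: emitted by main (line 37)
  2: emitted by shape_report (line 23)
  3: emitted by screen_input (line 8)
  4: emitted by settle_round (line 2)
  5: emitted by count_flags (line 14)
  6: emitted by main (line 39)
  7: emitted by bind_quota (line 29)
A correct fix: line 31: replace `%` with `//`.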